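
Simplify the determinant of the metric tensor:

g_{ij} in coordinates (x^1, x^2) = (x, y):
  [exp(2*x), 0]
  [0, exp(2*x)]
For a 2×2 metric: det(g) = g_{11}·g_{22} - g_{12}·g_{21}
= (exp(2*x))·(exp(2*x)) - (0)·(0)
= exp(4*x) - 0
det(g) = exp(4*x)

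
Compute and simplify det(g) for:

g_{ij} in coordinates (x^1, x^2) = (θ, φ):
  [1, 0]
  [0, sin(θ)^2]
For a 2×2 metric: det(g) = g_{11}·g_{22} - g_{12}·g_{21}
= (1)·(sin(θ)^2) - (0)·(0)
= sin(θ)^2 - 0
det(g) = sin(θ)^2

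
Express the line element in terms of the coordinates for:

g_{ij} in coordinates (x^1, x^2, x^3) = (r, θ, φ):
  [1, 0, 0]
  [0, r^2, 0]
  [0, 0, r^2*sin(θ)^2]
ds^2 = g_{ij} dx^i dx^j; only the non-zero components contribute.
ds^2 = dr^2 + r^2 dθ^2 + r^2*sin(θ)^2 dφ^2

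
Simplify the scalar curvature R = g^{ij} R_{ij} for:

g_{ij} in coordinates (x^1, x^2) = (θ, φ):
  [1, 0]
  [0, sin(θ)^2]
Non-zero Christoffel symbols (Γ^k_{ij} = Γ^k_{ji}):
Γ^θ_{φ φ} = -sin(2*θ)/2
Γ^φ_{θ φ} = 1/tan(θ)
Ricci tensor (R_{ij} = R^k_{ikj}): R_{θθ} = 1, R_{θφ} = 0, R_{φφ} = sin(θ)^2
Inverse metric: g^{θθ} = 1, g^{φφ} = 1/sin(θ)^2
R = g^{ij} R_{ij} = (1)(1) + (1/sin(θ)^2)(sin(θ)^2) = 2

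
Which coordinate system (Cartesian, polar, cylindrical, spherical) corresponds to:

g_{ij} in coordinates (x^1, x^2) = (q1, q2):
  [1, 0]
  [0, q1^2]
The line element ds^2 = dq1^2 + q1^2 dq2^2 is dr^2 + r^2 dθ^2 with q1 = r, q2 = θ.
polar coordinates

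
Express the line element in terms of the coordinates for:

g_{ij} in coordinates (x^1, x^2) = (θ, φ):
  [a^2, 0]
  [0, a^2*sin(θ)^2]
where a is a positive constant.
ds^2 = g_{ij} dx^i dx^j; only the non-zero components contribute.
ds^2 = a^2 dθ^2 + a^2*sin(θ)^2 dφ^2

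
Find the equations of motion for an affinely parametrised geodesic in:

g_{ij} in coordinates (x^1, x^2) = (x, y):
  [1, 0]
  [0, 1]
Geodesic equation: d^2x^k/dλ^2 + Γ^k_{ij} (dx^i/dλ)(dx^j/dλ) = 0.
All Christoffel symbols vanish, so the geodesics are straight lines:
d^2x/dλ^2 = 0
d^2y/dλ^2 = 0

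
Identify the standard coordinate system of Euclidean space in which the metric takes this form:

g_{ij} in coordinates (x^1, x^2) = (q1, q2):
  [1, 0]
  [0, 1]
All components are constant and the metric is the identity, i.e. orthonormal rectilinear coordinates.
Cartesian (2D) coordinates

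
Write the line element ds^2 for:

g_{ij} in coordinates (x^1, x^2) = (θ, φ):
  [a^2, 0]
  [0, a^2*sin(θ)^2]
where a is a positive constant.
ds^2 = g_{ij} dx^i dx^j; only the non-zero components contribute.
ds^2 = a^2 dθ^2 + a^2*sin(θ)^2 dφ^2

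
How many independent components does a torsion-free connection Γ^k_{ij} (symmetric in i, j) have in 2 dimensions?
Γ^k_{ij} has n choices for the upper index and n(n+1)/2 independent symmetric lower index pairs.
Total = 2 × 2×3/2 = 2 × 3 = 6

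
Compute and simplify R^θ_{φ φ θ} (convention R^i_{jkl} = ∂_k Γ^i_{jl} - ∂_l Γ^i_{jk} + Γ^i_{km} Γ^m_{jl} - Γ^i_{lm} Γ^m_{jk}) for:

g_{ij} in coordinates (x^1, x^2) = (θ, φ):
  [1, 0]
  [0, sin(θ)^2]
Non-zero Christoffel symbols (Γ^k_{ij} = Γ^k_{ji}):
Γ^θ_{φ φ} = -sin(2*θ)/2
Γ^φ_{θ φ} = 1/tan(θ)
R^θ_{φ φ θ} = ∂_φ Γ^θ_{φ θ} - ∂_θ Γ^θ_{φ φ} + Γ^θ_{φ m} Γ^m_{φ θ} - Γ^θ_{θ m} Γ^m_{φ φ}
  = (0) - (-cos(2*θ)) + (-cos(θ)^2) - (0) = -sin(θ)^2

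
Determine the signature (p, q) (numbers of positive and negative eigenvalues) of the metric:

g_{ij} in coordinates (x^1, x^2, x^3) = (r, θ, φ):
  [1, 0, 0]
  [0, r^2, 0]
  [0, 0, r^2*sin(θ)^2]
The metric is diagonal, so its eigenvalues are the diagonal entries: 1, r^2, r^2*sin(θ)^2 (at a generic point, where coordinate-dependent entries are positive).
3 positive, 0 negative.
(3, 0) - Riemannian (positive definite)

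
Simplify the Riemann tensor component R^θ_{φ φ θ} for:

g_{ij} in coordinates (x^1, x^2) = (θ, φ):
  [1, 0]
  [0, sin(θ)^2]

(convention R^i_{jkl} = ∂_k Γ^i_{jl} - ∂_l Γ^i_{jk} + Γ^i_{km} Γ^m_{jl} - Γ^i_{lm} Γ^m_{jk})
Non-zero Christoffel symbols (Γ^k_{ij} = Γ^k_{ji}):
Γ^θ_{φ φ} = -sin(2*θ)/2
Γ^φ_{θ φ} = 1/tan(θ)
R^θ_{φ φ θ} = ∂_φ Γ^θ_{φ θ} - ∂_θ Γ^θ_{φ φ} + Γ^θ_{φ m} Γ^m_{φ θ} - Γ^θ_{θ m} Γ^m_{φ φ}
  = (0) - (-cos(2*θ)) + (-cos(θ)^2) - (0) = -sin(θ)^2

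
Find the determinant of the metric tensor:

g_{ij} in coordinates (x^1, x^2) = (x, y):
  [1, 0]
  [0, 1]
For a 2×2 metric: det(g) = g_{11}·g_{22} - g_{12}·g_{21}
= (1)·(1) - (0)·(0)
= 1 - 0
det(g) = 1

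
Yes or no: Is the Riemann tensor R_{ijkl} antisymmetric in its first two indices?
R_{ijkl} = -R_{jikl} (follows from metric compatibility).
Yes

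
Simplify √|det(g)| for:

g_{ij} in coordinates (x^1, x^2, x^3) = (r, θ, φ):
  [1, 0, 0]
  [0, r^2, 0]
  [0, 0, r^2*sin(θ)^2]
det(g) = r^4*sin(θ)^2
√|det(g)| = r^2*sin(θ) (taking 0 < θ < π so that |sin(θ)| = sin(θ))
Volume element: dV = r^2*sin(θ) dr dθ dφ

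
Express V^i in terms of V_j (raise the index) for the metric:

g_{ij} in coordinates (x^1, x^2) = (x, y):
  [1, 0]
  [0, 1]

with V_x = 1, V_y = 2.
Inverse metric (diagonal): g^{xx} = 1, g^{yy} = 1
V^i = g^{ij} V_j:
V^x = (1)(1) + (0)(2) = 1
V^y = (0)(1) + (1)(2) = 2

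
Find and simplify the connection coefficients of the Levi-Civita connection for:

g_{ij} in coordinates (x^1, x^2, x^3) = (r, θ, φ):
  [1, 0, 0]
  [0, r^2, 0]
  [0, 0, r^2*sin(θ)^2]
Using Γ^k_{ij} = (1/2) g^{km} (∂_i g_{mj} + ∂_j g_{mi} - ∂_m g_{ij}); the metric is diagonal, so only the m = k term contributes.
Non-zero symbols (using the symmetry Γ^k_{ij} = Γ^k_{ji}):
Γ^r_{θ θ} = (1/2) g^{rr} (∂_θ g_{rθ} + ∂_θ g_{rθ} - ∂_r g_{θθ}) = (1/2)(1)((0) + (0) - (2*r)) = -r
Γ^r_{φ φ} = (1/2) g^{rr} (∂_φ g_{rφ} + ∂_φ g_{rφ} - ∂_r g_{φφ}) = (1/2)(1)((0) + (0) - (2*r*sin(θ)^2)) = -r*sin(θ)^2
Γ^θ_{r θ} = (1/2) g^{θθ} (∂_r g_{θθ} + ∂_θ g_{θr} - ∂_θ g_{rθ}) = (1/2)(1/r^2)((2*r) + (0) - (0)) = 1/r
Γ^θ_{φ φ} = (1/2) g^{θθ} (∂_φ g_{θφ} + ∂_φ g_{θφ} - ∂_θ g_{φφ}) = (1/2)(1/r^2)((0) + (0) - (r^2*sin(2*θ))) = -sin(2*θ)/2
Γ^φ_{r φ} = (1/2) g^{φφ} (∂_r g_{φφ} + ∂_φ g_{φr} - ∂_φ g_{rφ}) = (1/2)(1/(r^2*sin(θ)^2))((2*r*sin(θ)^2) + (0) - (0)) = 1/r
Γ^φ_{θ φ} = (1/2) g^{φφ} (∂_θ g_{φφ} + ∂_φ g_{φθ} - ∂_φ g_{θφ}) = (1/2)(1/(r^2*sin(θ)^2))((r^2*sin(2*θ)) + (0) - (0)) = 1/tan(θ)
All other Christoffel symbols are zero.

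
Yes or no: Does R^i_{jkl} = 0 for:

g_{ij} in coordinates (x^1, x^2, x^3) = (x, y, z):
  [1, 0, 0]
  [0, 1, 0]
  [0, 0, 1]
All metric components are constant, so every Christoffel symbol vanishes and R^i_{jkl} = 0.
Yes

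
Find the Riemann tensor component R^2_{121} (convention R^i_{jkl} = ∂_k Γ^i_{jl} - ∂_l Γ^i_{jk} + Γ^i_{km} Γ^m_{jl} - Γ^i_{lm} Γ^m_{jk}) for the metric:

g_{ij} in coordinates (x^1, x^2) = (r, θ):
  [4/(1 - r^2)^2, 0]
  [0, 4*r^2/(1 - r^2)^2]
Non-zero Christoffel symbols (Γ^k_{ij} = Γ^k_{ji}):
Γ^r_{r r} = 2*r/(1 - r^2)
Γ^r_{θ θ} = (r^3 + r)/(r^2 - 1)
Γ^θ_{r θ} = (-r^2 - 1)/(r^3 - r)
R^θ_{r θ r} = ∂_θ Γ^θ_{r r} - ∂_r Γ^θ_{r θ} + Γ^θ_{θ m} Γ^m_{r r} - Γ^θ_{r m} Γ^m_{r θ}
  = (0) - ((r^4 + 4*r^2 - 1)/(r^3 - r)^2) + (2*(r^2 + 1)/(r^2 - 1)^2) - ((r^2 + 1)^2/(r^3 - r)^2) = -4/(r^2 - 1)^2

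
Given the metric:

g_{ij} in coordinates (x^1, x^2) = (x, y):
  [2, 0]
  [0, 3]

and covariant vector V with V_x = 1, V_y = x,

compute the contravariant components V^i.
Inverse metric (diagonal): g^{xx} = 1/2, g^{yy} = 1/3
V^i = g^{ij} V_j:
V^x = (1/2)(1) + (0)(x) = 1/2
V^y = (0)(1) + (1/3)(x) = x/3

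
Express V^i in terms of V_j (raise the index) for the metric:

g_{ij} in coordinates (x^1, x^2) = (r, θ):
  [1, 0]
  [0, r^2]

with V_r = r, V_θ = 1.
Inverse metric (diagonal): g^{rr} = 1, g^{θθ} = 1/r^2
V^i = g^{ij} V_j:
V^r = (1)(r) + (0)(1) = r
V^θ = (0)(r) + (1/r^2)(1) = 1/r^2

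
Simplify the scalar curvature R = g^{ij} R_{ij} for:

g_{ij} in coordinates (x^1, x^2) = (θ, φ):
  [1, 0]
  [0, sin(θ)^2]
Non-zero Christoffel symbols (Γ^k_{ij} = Γ^k_{ji}):
Γ^θ_{φ φ} = -sin(2*θ)/2
Γ^φ_{θ φ} = 1/tan(θ)
Ricci tensor (R_{ij} = R^k_{ikj}): R_{θθ} = 1, R_{θφ} = 0, R_{φφ} = sin(θ)^2
Inverse metric: g^{θθ} = 1, g^{φφ} = 1/sin(θ)^2
R = g^{ij} R_{ij} = (1)(1) + (1/sin(θ)^2)(sin(θ)^2) = 2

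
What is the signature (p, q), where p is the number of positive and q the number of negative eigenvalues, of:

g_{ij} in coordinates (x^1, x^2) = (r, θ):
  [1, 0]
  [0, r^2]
The metric is diagonal, so its eigenvalues are the diagonal entries: 1, r^2 (at a generic point, where coordinate-dependent entries are positive).
2 positive, 0 negative.
(2, 0) - Riemannian (positive definite)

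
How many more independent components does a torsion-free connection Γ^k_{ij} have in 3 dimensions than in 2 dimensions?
Independent components in n dimensions: n × n(n+1)/2 = n^2(n+1)/2.
3D: 3 × 6 = 18
2D: 2 × 3 = 6
Difference = 18 - 6 = 12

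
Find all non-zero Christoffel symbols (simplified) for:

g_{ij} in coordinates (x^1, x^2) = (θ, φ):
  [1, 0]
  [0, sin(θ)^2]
Using Γ^k_{ij} = (1/2) g^{km} (∂_i g_{mj} + ∂_j g_{mi} - ∂_m g_{ij}); the metric is diagonal, so only the m = k term contributes.
Non-zero symbols (using the symmetry Γ^k_{ij} = Γ^k_{ji}):
Γ^θ_{φ φ} = (1/2) g^{θθ} (∂_φ g_{θφ} + ∂_φ g_{θφ} - ∂_θ g_{φφ}) = (1/2)(1)((0) + (0) - (sin(2*θ))) = -sin(2*θ)/2
Γ^φ_{θ φ} = (1/2) g^{φφ} (∂_θ g_{φφ} + ∂_φ g_{φθ} - ∂_φ g_{θφ}) = (1/2)(1/sin(θ)^2)((sin(2*θ)) + (0) - (0)) = 1/tan(θ)
All other Christoffel symbols are zero.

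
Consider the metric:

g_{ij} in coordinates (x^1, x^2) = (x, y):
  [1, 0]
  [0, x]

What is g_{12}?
With x^1 = x, x^2 = y, g_{12} = g_{xy} is the row-1, column-2 entry of the matrix.
g_{12} = 0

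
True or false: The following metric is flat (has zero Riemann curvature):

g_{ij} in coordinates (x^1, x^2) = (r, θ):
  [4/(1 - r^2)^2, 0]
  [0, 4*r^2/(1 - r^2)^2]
Non-zero Christoffel symbols:
Γ^r_{r r} = 2*r/(1 - r^2)
Γ^r_{θ θ} = (r^3 + r)/(r^2 - 1)
Γ^θ_{r θ} = (-r^2 - 1)/(r^3 - r)
Ricci tensor: R_{rr} = -4/(r^2 - 1)^2, R_{rθ} = 0, R_{θθ} = -4*r^2/(r^2 - 1)^2
The Ricci tensor is non-zero, so the Riemann tensor is non-zero: not flat.
False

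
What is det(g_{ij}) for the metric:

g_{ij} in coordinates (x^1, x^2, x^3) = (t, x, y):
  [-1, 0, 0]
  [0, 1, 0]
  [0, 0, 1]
Diagonal metric: det(g) = g_{11}·g_{22}·g_{33}
= (-1)·(1)·(1)
det(g) = -1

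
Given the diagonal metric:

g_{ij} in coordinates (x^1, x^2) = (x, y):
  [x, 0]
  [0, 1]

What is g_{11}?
With x^1 = x, x^2 = y, g_{11} = g_{xx} is the row-1, column-1 entry of the matrix.
g_{11} = x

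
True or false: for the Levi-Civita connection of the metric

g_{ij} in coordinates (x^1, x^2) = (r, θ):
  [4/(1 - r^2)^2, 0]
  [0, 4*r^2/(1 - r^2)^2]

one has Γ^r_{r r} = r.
Γ^r_{r r} = (1/2) g^{rr} (∂_r g_{rr} + ∂_r g_{rr} - ∂_r g_{rr}) = (1/2)((1 - r^2)^2/4)((16*r/(1 - r^2)^3) + (16*r/(1 - r^2)^3) - (16*r/(1 - r^2)^3)) = 2*r/(1 - r^2)
This differs from the proposed value r.
False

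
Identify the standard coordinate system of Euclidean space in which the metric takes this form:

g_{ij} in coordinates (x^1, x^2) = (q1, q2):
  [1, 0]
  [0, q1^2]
The line element ds^2 = dq1^2 + q1^2 dq2^2 is dr^2 + r^2 dθ^2 with q1 = r, q2 = θ.
polar coordinates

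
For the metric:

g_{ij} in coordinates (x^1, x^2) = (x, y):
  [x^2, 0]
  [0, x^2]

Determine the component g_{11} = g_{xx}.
With x^1 = x, x^2 = y, g_{11} = g_{xx} is the row-1, column-1 entry of the matrix.
g_{11} = x^2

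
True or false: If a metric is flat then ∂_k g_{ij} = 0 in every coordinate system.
Flatness means R^i_{jkl} = 0; the components can still vary, e.g. the flat plane in polar coordinates has g_{θθ} = r^2.
False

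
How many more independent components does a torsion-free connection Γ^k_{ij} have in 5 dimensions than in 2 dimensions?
Independent components in n dimensions: n × n(n+1)/2 = n^2(n+1)/2.
5D: 5 × 15 = 75
2D: 2 × 3 = 6
Difference = 75 - 6 = 69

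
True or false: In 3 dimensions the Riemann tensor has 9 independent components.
n^2(n^2-1)/12 = 9·8/12 = 6 independent components for n = 3.
False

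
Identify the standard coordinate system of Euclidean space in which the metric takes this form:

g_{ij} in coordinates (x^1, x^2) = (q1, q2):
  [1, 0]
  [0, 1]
All components are constant and the metric is the identity, i.e. orthonormal rectilinear coordinates.
Cartesian (2D) coordinates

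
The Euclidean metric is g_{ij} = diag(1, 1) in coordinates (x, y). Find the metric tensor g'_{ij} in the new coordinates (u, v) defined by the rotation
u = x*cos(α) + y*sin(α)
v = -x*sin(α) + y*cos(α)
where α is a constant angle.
Invert the transformation: x = u*cos(α) - v*sin(α), y = u*sin(α) + v*cos(α)
g'_{ij} = (∂x^k/∂x'^i)(∂x^l/∂x'^j) g_{kl}; with g_{kl} = δ_{kl} this is Σ_k (∂x^k/∂x'^i)(∂x^k/∂x'^j).
Jacobian: ∂x/∂u = cos(α), ∂x/∂v = -sin(α), ∂y/∂u = sin(α), ∂y/∂v = cos(α)
g'_{uu} = (cos(α))(cos(α)) + (sin(α))(sin(α)) = 1
g'_{uv} = (cos(α))(-sin(α)) + (sin(α))(cos(α)) = 0
g'_{vv} = (-sin(α))(-sin(α)) + (cos(α))(cos(α)) = 1
g'_{ij} = diag(1, 1)
The Euclidean metric is invariant under rotations.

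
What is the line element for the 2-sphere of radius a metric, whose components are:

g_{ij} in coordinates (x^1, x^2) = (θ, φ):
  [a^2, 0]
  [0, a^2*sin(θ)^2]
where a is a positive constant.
ds^2 = g_{ij} dx^i dx^j; only the non-zero components contribute.
ds^2 = a^2 dθ^2 + a^2*sin(θ)^2 dφ^2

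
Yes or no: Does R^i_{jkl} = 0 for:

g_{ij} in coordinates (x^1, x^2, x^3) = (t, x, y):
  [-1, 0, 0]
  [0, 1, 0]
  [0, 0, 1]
All metric components are constant, so every Christoffel symbol vanishes and R^i_{jkl} = 0.
Yes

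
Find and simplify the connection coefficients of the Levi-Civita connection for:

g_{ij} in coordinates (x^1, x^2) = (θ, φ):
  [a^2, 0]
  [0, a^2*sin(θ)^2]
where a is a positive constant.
Using Γ^k_{ij} = (1/2) g^{km} (∂_i g_{mj} + ∂_j g_{mi} - ∂_m g_{ij}); the metric is diagonal, so only the m = k term contributes.
Non-zero symbols (using the symmetry Γ^k_{ij} = Γ^k_{ji}):
Γ^θ_{φ φ} = (1/2) g^{θθ} (∂_φ g_{θφ} + ∂_φ g_{θφ} - ∂_θ g_{φφ}) = (1/2)(1/a^2)((0) + (0) - (a^2*sin(2*θ))) = -sin(2*θ)/2
Γ^φ_{θ φ} = (1/2) g^{φφ} (∂_θ g_{φφ} + ∂_φ g_{φθ} - ∂_φ g_{θφ}) = (1/2)(1/(a^2*sin(θ)^2))((a^2*sin(2*θ)) + (0) - (0)) = 1/tan(θ)
All other Christoffel symbols are zero.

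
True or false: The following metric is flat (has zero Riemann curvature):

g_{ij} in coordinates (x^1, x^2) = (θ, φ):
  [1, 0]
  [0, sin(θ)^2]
Non-zero Christoffel symbols:
Γ^θ_{φ φ} = -sin(2*θ)/2
Γ^φ_{θ φ} = 1/tan(θ)
Ricci tensor: R_{θθ} = 1, R_{θφ} = 0, R_{φφ} = sin(θ)^2
The Ricci tensor is non-zero, so the Riemann tensor is non-zero: not flat.
False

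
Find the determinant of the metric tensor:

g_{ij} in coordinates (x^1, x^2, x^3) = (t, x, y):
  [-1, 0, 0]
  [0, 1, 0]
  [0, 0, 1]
Diagonal metric: det(g) = g_{11}·g_{22}·g_{33}
= (-1)·(1)·(1)
det(g) = -1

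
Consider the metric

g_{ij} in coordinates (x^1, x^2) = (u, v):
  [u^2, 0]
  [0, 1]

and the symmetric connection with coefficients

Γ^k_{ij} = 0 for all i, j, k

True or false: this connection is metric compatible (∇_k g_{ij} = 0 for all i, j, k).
Using ∇_k g_{ij} = ∂_k g_{ij} - Γ^m_{ki} g_{mj} - Γ^m_{kj} g_{im}:
∇_u g_{uu} = (2*u) - (0) - (0) = 2*u ≠ 0
So the connection is not metric compatible (it is not the Levi-Civita connection).
False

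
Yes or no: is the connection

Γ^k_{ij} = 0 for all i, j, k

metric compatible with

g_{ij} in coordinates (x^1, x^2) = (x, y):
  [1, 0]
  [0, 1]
Using ∇_k g_{ij} = ∂_k g_{ij} - Γ^m_{ki} g_{mj} - Γ^m_{kj} g_{im}:
e.g. ∇_x g_{xy} = (0) - (0) - (0) = 0
Every component ∇_k g_{ij} vanishes: the connection is metric compatible.
Yes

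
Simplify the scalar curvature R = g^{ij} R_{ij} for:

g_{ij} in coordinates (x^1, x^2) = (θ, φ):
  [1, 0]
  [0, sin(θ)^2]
Non-zero Christoffel symbols (Γ^k_{ij} = Γ^k_{ji}):
Γ^θ_{φ φ} = -sin(2*θ)/2
Γ^φ_{θ φ} = 1/tan(θ)
Ricci tensor (R_{ij} = R^k_{ikj}): R_{θθ} = 1, R_{θφ} = 0, R_{φφ} = sin(θ)^2
Inverse metric: g^{θθ} = 1, g^{φφ} = 1/sin(θ)^2
R = g^{ij} R_{ij} = (1)(1) + (1/sin(θ)^2)(sin(θ)^2) = 2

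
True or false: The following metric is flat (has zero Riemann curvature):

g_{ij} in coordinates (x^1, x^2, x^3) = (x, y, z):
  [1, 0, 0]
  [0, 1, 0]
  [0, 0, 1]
All metric components are constant, so every Christoffel symbol vanishes and R^i_{jkl} = 0.
True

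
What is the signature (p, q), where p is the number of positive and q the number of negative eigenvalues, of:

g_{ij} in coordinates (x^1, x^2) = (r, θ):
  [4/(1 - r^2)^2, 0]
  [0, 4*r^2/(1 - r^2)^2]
The metric is diagonal, so its eigenvalues are the diagonal entries: 4/(1 - r^2)^2, 4*r^2/(1 - r^2)^2 (at a generic point, where coordinate-dependent entries are positive).
2 positive, 0 negative.
(2, 0) - Riemannian (positive definite)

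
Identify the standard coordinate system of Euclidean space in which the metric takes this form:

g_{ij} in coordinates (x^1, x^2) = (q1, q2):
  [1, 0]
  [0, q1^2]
The line element ds^2 = dq1^2 + q1^2 dq2^2 is dr^2 + r^2 dθ^2 with q1 = r, q2 = θ.
polar coordinates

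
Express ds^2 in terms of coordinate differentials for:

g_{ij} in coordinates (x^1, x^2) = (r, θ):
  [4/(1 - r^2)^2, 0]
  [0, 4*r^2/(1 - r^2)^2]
ds^2 = g_{ij} dx^i dx^j; only the non-zero components contribute.
ds^2 = (4/(1 - r^2)^2) dr^2 + (4*r^2/(1 - r^2)^2) dθ^2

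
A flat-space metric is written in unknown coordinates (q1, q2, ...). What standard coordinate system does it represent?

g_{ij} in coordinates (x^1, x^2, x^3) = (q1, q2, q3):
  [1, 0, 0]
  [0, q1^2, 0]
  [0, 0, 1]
The line element ds^2 = dq1^2 + q1^2 dq2^2 + dq3^2 is dr^2 + r^2 dθ^2 + dz^2 with q1 = r, q2 = θ, q3 = z.
cylindrical coordinates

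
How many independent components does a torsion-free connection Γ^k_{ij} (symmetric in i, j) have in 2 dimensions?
Γ^k_{ij} has n choices for the upper index and n(n+1)/2 independent symmetric lower index pairs.
Total = 2 × 2×3/2 = 2 × 3 = 6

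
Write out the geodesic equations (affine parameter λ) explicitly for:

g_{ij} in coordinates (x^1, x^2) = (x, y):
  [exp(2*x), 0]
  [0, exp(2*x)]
Geodesic equation: d^2x^k/dλ^2 + Γ^k_{ij} (dx^i/dλ)(dx^j/dλ) = 0.
Non-zero Christoffel symbols:
Γ^x_{x x} = 1
Γ^x_{y y} = -1
Γ^y_{x y} = 1
Substituting (the symmetric pair Γ^k_{ij}, Γ^k_{ji} combines into a factor 2):
d^2x/dλ^2 + (dx/dλ)^2 - (dy/dλ)^2 = 0
d^2y/dλ^2 + 2 (dx/dλ)(dy/dλ) = 0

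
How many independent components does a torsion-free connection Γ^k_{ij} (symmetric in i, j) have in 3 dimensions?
Γ^k_{ij} has n choices for the upper index and n(n+1)/2 independent symmetric lower index pairs.
Total = 3 × 3×4/2 = 3 × 6 = 18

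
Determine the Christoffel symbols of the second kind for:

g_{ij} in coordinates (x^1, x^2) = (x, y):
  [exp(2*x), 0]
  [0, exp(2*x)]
Using Γ^k_{ij} = (1/2) g^{km} (∂_i g_{mj} + ∂_j g_{mi} - ∂_m g_{ij}); the metric is diagonal, so only the m = k term contributes.
Non-zero symbols (using the symmetry Γ^k_{ij} = Γ^k_{ji}):
Γ^x_{x x} = (1/2) g^{xx} (∂_x g_{xx} + ∂_x g_{xx} - ∂_x g_{xx}) = (1/2)(exp(-2*x))((2*exp(2*x)) + (2*exp(2*x)) - (2*exp(2*x))) = 1
Γ^x_{y y} = (1/2) g^{xx} (∂_y g_{xy} + ∂_y g_{xy} - ∂_x g_{yy}) = (1/2)(exp(-2*x))((0) + (0) - (2*exp(2*x))) = -1
Γ^y_{x y} = (1/2) g^{yy} (∂_x g_{yy} + ∂_y g_{yx} - ∂_y g_{xy}) = (1/2)(exp(-2*x))((2*exp(2*x)) + (0) - (0)) = 1
All other Christoffel symbols are zero.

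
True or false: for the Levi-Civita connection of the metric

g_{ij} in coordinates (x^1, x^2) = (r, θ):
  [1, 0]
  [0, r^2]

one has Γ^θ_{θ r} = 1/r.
Γ^θ_{θ r} = (1/2) g^{θθ} (∂_θ g_{θr} + ∂_r g_{θθ} - ∂_θ g_{θr}) = (1/2)(1/r^2)((0) + (2*r) - (0)) = 1/r
This equals the proposed value 1/r.
True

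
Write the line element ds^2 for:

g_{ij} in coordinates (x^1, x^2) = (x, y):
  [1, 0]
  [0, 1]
ds^2 = g_{ij} dx^i dx^j; only the non-zero components contribute.
ds^2 = dx^2 + dy^2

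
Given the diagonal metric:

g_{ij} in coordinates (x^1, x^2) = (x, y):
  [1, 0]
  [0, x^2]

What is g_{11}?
With x^1 = x, x^2 = y, g_{11} = g_{xx} is the row-1, column-1 entry of the matrix.
g_{11} = 1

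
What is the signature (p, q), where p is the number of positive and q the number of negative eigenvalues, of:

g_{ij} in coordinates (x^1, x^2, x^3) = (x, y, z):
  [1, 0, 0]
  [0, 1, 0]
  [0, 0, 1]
The metric is diagonal, so its eigenvalues are the diagonal entries: 1, 1, 1 (at a generic point, where coordinate-dependent entries are positive).
3 positive, 0 negative.
(3, 0) - Riemannian (positive definite)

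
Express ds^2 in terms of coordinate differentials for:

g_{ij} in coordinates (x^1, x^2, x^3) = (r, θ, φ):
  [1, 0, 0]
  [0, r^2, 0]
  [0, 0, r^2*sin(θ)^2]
ds^2 = g_{ij} dx^i dx^j; only the non-zero components contribute.
ds^2 = dr^2 + r^2 dθ^2 + r^2*sin(θ)^2 dφ^2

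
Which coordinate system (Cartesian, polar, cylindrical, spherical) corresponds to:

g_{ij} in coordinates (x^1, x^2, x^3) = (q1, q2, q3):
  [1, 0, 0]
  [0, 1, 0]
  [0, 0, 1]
All components are constant and the metric is the identity, i.e. orthonormal rectilinear coordinates.
Cartesian (3D) coordinates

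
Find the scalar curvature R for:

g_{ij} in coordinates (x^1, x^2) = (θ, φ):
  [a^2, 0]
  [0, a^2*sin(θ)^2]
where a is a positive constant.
Non-zero Christoffel symbols (Γ^k_{ij} = Γ^k_{ji}):
Γ^θ_{φ φ} = -sin(2*θ)/2
Γ^φ_{θ φ} = 1/tan(θ)
Ricci tensor (R_{ij} = R^k_{ikj}): R_{θθ} = 1, R_{θφ} = 0, R_{φφ} = sin(θ)^2
Inverse metric: g^{θθ} = 1/a^2, g^{φφ} = 1/(a^2*sin(θ)^2)
R = g^{ij} R_{ij} = (1/a^2)(1) + (1/(a^2*sin(θ)^2))(sin(θ)^2) = 2/a^2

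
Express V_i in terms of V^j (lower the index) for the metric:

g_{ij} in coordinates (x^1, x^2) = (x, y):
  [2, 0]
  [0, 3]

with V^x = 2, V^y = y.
V_i = g_{ij} V^j:
V_x = (2)(2) + (0)(y) = 4
V_y = (0)(2) + (3)(y) = 3*y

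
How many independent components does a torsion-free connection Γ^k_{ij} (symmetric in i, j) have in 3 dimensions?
Γ^k_{ij} has n choices for the upper index and n(n+1)/2 independent symmetric lower index pairs.
Total = 3 × 3×4/2 = 3 × 6 = 18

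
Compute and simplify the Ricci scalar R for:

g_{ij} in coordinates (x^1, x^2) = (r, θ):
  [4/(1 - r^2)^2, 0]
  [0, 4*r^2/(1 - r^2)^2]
Non-zero Christoffel symbols (Γ^k_{ij} = Γ^k_{ji}):
Γ^r_{r r} = 2*r/(1 - r^2)
Γ^r_{θ θ} = (r^3 + r)/(r^2 - 1)
Γ^θ_{r θ} = (-r^2 - 1)/(r^3 - r)
Ricci tensor (R_{ij} = R^k_{ikj}): R_{rr} = -4/(r^2 - 1)^2, R_{rθ} = 0, R_{θθ} = -4*r^2/(r^2 - 1)^2
Inverse metric: g^{rr} = (1 - r^2)^2/4, g^{θθ} = (1 - r^2)^2/(4*r^2)
R = g^{ij} R_{ij} = ((1 - r^2)^2/4)(-4/(r^2 - 1)^2) + ((1 - r^2)^2/(4*r^2))(-4*r^2/(r^2 - 1)^2) = -2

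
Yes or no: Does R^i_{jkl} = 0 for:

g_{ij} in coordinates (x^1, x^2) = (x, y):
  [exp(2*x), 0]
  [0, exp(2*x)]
Non-zero Christoffel symbols:
Γ^x_{x x} = 1
Γ^x_{y y} = -1
Γ^y_{x y} = 1
Ricci tensor: R_{xx} = 0, R_{xy} = 0, R_{yy} = 0
All R_{ij} vanish; in 2 dimensions the Riemann tensor is fully determined by the Ricci tensor, so R^i_{jkl} = 0: the metric is flat (curvilinear coordinates on flat space).
Yes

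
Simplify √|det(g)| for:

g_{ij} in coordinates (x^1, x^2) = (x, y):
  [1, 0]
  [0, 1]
det(g) = 1
√|det(g)| = 1
Volume element: dV = 1 dx dy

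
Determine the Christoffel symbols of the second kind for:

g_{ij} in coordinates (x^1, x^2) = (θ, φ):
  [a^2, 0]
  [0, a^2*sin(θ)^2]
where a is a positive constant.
Using Γ^k_{ij} = (1/2) g^{km} (∂_i g_{mj} + ∂_j g_{mi} - ∂_m g_{ij}); the metric is diagonal, so only the m = k term contributes.
Non-zero symbols (using the symmetry Γ^k_{ij} = Γ^k_{ji}):
Γ^θ_{φ φ} = (1/2) g^{θθ} (∂_φ g_{θφ} + ∂_φ g_{θφ} - ∂_θ g_{φφ}) = (1/2)(1/a^2)((0) + (0) - (a^2*sin(2*θ))) = -sin(2*θ)/2
Γ^φ_{θ φ} = (1/2) g^{φφ} (∂_θ g_{φφ} + ∂_φ g_{φθ} - ∂_φ g_{θφ}) = (1/2)(1/(a^2*sin(θ)^2))((a^2*sin(2*θ)) + (0) - (0)) = 1/tan(θ)
All other Christoffel symbols are zero.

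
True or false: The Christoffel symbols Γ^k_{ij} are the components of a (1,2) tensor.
Under a change of coordinates Γ picks up an inhomogeneous term ∂²x/∂x'∂x'; e.g. Γ = 0 in Cartesian coordinates but Γ^r_{θθ} = -r in polar coordinates on the same flat plane.
False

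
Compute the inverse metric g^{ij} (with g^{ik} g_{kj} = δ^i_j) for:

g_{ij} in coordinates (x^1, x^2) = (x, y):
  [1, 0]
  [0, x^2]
The metric is diagonal, so g^{ij} is diagonal with entries 1/g_{ii}: diag(1, 1/(x^2)).
g^{ij}:
  [1, 0]
  [0, 1/x^2]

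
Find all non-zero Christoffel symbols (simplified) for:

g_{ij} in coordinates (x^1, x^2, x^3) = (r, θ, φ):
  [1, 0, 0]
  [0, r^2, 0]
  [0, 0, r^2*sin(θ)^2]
Using Γ^k_{ij} = (1/2) g^{km} (∂_i g_{mj} + ∂_j g_{mi} - ∂_m g_{ij}); the metric is diagonal, so only the m = k term contributes.
Non-zero symbols (using the symmetry Γ^k_{ij} = Γ^k_{ji}):
Γ^r_{θ θ} = (1/2) g^{rr} (∂_θ g_{rθ} + ∂_θ g_{rθ} - ∂_r g_{θθ}) = (1/2)(1)((0) + (0) - (2*r)) = -r
Γ^r_{φ φ} = (1/2) g^{rr} (∂_φ g_{rφ} + ∂_φ g_{rφ} - ∂_r g_{φφ}) = (1/2)(1)((0) + (0) - (2*r*sin(θ)^2)) = -r*sin(θ)^2
Γ^θ_{r θ} = (1/2) g^{θθ} (∂_r g_{θθ} + ∂_θ g_{θr} - ∂_θ g_{rθ}) = (1/2)(1/r^2)((2*r) + (0) - (0)) = 1/r
Γ^θ_{φ φ} = (1/2) g^{θθ} (∂_φ g_{θφ} + ∂_φ g_{θφ} - ∂_θ g_{φφ}) = (1/2)(1/r^2)((0) + (0) - (r^2*sin(2*θ))) = -sin(2*θ)/2
Γ^φ_{r φ} = (1/2) g^{φφ} (∂_r g_{φφ} + ∂_φ g_{φr} - ∂_φ g_{rφ}) = (1/2)(1/(r^2*sin(θ)^2))((2*r*sin(θ)^2) + (0) - (0)) = 1/r
Γ^φ_{θ φ} = (1/2) g^{φφ} (∂_θ g_{φφ} + ∂_φ g_{φθ} - ∂_φ g_{θφ}) = (1/2)(1/(r^2*sin(θ)^2))((r^2*sin(2*θ)) + (0) - (0)) = 1/tan(θ)
All other Christoffel symbols are zero.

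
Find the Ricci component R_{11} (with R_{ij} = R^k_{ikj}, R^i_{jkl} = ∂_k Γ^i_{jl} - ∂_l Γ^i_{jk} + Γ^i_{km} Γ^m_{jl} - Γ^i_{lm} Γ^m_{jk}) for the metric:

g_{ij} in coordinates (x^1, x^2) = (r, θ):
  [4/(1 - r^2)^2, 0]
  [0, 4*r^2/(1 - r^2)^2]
Non-zero Christoffel symbols (Γ^k_{ij} = Γ^k_{ji}):
Γ^r_{r r} = 2*r/(1 - r^2)
Γ^r_{θ θ} = (r^3 + r)/(r^2 - 1)
Γ^θ_{r θ} = (-r^2 - 1)/(r^3 - r)
R^r_{r r r} = 0 (a repeated index in an antisymmetric pair)
R^θ_{r θ r} = ∂_θ Γ^θ_{r r} - ∂_r Γ^θ_{r θ} + Γ^θ_{θ m} Γ^m_{r r} - Γ^θ_{r m} Γ^m_{r θ}
  = (0) - ((r^4 + 4*r^2 - 1)/(r^3 - r)^2) + (2*(r^2 + 1)/(r^2 - 1)^2) - ((r^2 + 1)^2/(r^3 - r)^2) = -4/(r^2 - 1)^2
R_{rr} = R^r_{r r r} + R^θ_{r θ r} = (0) + (-4/(r^2 - 1)^2) = -4/(r^2 - 1)^2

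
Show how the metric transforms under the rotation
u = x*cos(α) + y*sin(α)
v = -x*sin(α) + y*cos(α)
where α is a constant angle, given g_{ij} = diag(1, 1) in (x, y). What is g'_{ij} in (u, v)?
Invert the transformation: x = u*cos(α) - v*sin(α), y = u*sin(α) + v*cos(α)
g'_{ij} = (∂x^k/∂x'^i)(∂x^l/∂x'^j) g_{kl}; with g_{kl} = δ_{kl} this is Σ_k (∂x^k/∂x'^i)(∂x^k/∂x'^j).
Jacobian: ∂x/∂u = cos(α), ∂x/∂v = -sin(α), ∂y/∂u = sin(α), ∂y/∂v = cos(α)
g'_{uu} = (cos(α))(cos(α)) + (sin(α))(sin(α)) = 1
g'_{uv} = (cos(α))(-sin(α)) + (sin(α))(cos(α)) = 0
g'_{vv} = (-sin(α))(-sin(α)) + (cos(α))(cos(α)) = 1
g'_{ij} = diag(1, 1)
The Euclidean metric is invariant under rotations.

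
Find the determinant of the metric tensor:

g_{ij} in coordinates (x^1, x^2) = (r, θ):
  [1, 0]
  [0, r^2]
For a 2×2 metric: det(g) = g_{11}·g_{22} - g_{12}·g_{21}
= (1)·(r^2) - (0)·(0)
= r^2 - 0
det(g) = r^2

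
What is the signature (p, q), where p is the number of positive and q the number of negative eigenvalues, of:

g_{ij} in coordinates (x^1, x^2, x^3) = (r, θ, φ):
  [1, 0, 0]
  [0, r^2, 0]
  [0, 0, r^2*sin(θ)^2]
The metric is diagonal, so its eigenvalues are the diagonal entries: 1, r^2, r^2*sin(θ)^2 (at a generic point, where coordinate-dependent entries are positive).
3 positive, 0 negative.
(3, 0) - Riemannian (positive definite)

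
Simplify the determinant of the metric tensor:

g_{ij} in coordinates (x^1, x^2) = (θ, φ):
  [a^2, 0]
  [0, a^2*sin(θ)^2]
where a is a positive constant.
For a 2×2 metric: det(g) = g_{11}·g_{22} - g_{12}·g_{21}
= (a^2)·(a^2*sin(θ)^2) - (0)·(0)
= a^4*sin(θ)^2 - 0
det(g) = a^4*sin(θ)^2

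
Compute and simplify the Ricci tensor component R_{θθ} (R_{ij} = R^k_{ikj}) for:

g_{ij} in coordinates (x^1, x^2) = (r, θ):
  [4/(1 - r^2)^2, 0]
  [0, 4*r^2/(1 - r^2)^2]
Non-zero Christoffel symbols (Γ^k_{ij} = Γ^k_{ji}):
Γ^r_{r r} = 2*r/(1 - r^2)
Γ^r_{θ θ} = (r^3 + r)/(r^2 - 1)
Γ^θ_{r θ} = (-r^2 - 1)/(r^3 - r)
R^r_{θ r θ} = ∂_r Γ^r_{θ θ} - ∂_θ Γ^r_{θ r} + Γ^r_{r m} Γ^m_{θ θ} - Γ^r_{θ m} Γ^m_{θ r}
  = ((r^4 - 4*r^2 - 1)/(r^2 - 1)^2) - (0) + (-2*r^2*(r^2 + 1)/(r^2 - 1)^2) - (-(r^2 + 1)^2/(r^2 - 1)^2) = -4*r^2/(r^2 - 1)^2
R^θ_{θ θ θ} = 0 (a repeated index in an antisymmetric pair)
R_{θθ} = R^r_{θ r θ} + R^θ_{θ θ θ} = (-4*r^2/(r^2 - 1)^2) + (0) = -4*r^2/(r^2 - 1)^2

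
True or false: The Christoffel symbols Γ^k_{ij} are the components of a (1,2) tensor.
Under a change of coordinates Γ picks up an inhomogeneous term ∂²x/∂x'∂x'; e.g. Γ = 0 in Cartesian coordinates but Γ^r_{θθ} = -r in polar coordinates on the same flat plane.
False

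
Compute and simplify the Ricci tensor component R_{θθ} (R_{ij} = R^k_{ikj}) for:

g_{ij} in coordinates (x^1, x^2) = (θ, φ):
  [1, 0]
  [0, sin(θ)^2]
Non-zero Christoffel symbols (Γ^k_{ij} = Γ^k_{ji}):
Γ^θ_{φ φ} = -sin(2*θ)/2
Γ^φ_{θ φ} = 1/tan(θ)
R^θ_{θ θ θ} = 0 (a repeated index in an antisymmetric pair)
R^φ_{θ φ θ} = ∂_φ Γ^φ_{θ θ} - ∂_θ Γ^φ_{θ φ} + Γ^φ_{φ m} Γ^m_{θ θ} - Γ^φ_{θ m} Γ^m_{θ φ}
  = (0) - (-1/sin(θ)^2) + (0) - (1/tan(θ)^2) = 1
R_{θθ} = R^θ_{θ θ θ} + R^φ_{θ φ θ} = (0) + (1) = 1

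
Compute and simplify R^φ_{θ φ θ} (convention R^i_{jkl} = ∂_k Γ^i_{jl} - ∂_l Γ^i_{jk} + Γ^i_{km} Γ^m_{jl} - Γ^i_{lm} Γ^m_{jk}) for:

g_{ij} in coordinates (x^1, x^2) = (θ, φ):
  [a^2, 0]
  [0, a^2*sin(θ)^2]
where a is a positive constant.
Non-zero Christoffel symbols (Γ^k_{ij} = Γ^k_{ji}):
Γ^θ_{φ φ} = -sin(2*θ)/2
Γ^φ_{θ φ} = 1/tan(θ)
R^φ_{θ φ θ} = ∂_φ Γ^φ_{θ θ} - ∂_θ Γ^φ_{θ φ} + Γ^φ_{φ m} Γ^m_{θ θ} - Γ^φ_{θ m} Γ^m_{θ φ}
  = (0) - (-1/sin(θ)^2) + (0) - (1/tan(θ)^2) = 1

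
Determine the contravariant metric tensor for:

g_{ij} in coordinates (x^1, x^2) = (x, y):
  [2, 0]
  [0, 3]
The metric is diagonal, so g^{ij} is diagonal with entries 1/g_{ii}: diag(1/2, 1/3).
g^{ij}:
  [1/2, 0]
  [0, 1/3]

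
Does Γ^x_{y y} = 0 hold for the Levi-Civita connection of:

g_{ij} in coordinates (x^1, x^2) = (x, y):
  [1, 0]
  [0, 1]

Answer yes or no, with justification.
Γ^x_{y y} = (1/2) g^{xx} (∂_y g_{xy} + ∂_y g_{xy} - ∂_x g_{yy}) = (1/2)(1)((0) + (0) - (0)) = 0
This equals the proposed value 0.
Yes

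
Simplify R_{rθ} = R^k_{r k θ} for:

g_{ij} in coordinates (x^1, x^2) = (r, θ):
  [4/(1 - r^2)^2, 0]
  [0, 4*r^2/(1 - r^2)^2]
Non-zero Christoffel symbols (Γ^k_{ij} = Γ^k_{ji}):
Γ^r_{r r} = 2*r/(1 - r^2)
Γ^r_{θ θ} = (r^3 + r)/(r^2 - 1)
Γ^θ_{r θ} = (-r^2 - 1)/(r^3 - r)
R^r_{r r θ} = 0 (a repeated index in an antisymmetric pair)
R^θ_{r θ θ} = 0 (a repeated index in an antisymmetric pair)
R_{rθ} = R^r_{r r θ} + R^θ_{r θ θ} = (0) + (0) = 0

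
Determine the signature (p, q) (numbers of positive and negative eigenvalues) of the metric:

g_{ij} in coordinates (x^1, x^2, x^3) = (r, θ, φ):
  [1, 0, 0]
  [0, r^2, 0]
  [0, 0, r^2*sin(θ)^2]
The metric is diagonal, so its eigenvalues are the diagonal entries: 1, r^2, r^2*sin(θ)^2 (at a generic point, where coordinate-dependent entries are positive).
3 positive, 0 negative.
(3, 0) - Riemannian (positive definite)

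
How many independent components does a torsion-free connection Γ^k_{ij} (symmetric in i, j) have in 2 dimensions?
Γ^k_{ij} has n choices for the upper index and n(n+1)/2 independent symmetric lower index pairs.
Total = 2 × 2×3/2 = 2 × 3 = 6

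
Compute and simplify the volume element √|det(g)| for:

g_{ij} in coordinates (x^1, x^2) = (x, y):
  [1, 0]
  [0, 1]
det(g) = 1
√|det(g)| = 1
Volume element: dV = 1 dx dy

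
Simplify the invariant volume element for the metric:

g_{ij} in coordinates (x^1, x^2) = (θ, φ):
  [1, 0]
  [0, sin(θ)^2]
det(g) = sin(θ)^2
√|det(g)| = sin(θ) (taking 0 < θ < π so that |sin(θ)| = sin(θ))
Volume element: dV = sin(θ) dθ dφ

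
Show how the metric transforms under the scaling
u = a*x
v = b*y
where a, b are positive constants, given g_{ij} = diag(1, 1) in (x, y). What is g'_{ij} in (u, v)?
Invert the transformation: x = u/a, y = v/b
g'_{ij} = (∂x^k/∂x'^i)(∂x^l/∂x'^j) g_{kl}; with g_{kl} = δ_{kl} this is Σ_k (∂x^k/∂x'^i)(∂x^k/∂x'^j).
Jacobian: ∂x/∂u = 1/a, ∂x/∂v = 0, ∂y/∂u = 0, ∂y/∂v = 1/b
g'_{uu} = (1/a)(1/a) + (0)(0) = 1/a^2
g'_{uv} = (1/a)(0) + (0)(1/b) = 0
g'_{vv} = (0)(0) + (1/b)(1/b) = 1/b^2
g'_{ij} = diag(1/a^2, 1/b^2)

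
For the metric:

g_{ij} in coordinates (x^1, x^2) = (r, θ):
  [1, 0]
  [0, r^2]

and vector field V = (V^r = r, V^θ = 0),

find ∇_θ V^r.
Non-zero Christoffel symbols:
Γ^r_{θ θ} = -r
Γ^θ_{r θ} = 1/r
∇_θ V^r = ∂_θ V^r + Γ^r_{θ j} V^j
  = (0) + (0)(r) + (-r)(0)
  = 0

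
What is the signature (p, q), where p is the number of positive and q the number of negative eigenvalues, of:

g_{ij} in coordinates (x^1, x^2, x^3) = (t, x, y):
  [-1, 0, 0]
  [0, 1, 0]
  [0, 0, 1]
The metric is diagonal, so its eigenvalues are the diagonal entries: -1, 1, 1 (at a generic point, where coordinate-dependent entries are positive).
2 positive, 1 negative.
(2, 1) - Lorentzian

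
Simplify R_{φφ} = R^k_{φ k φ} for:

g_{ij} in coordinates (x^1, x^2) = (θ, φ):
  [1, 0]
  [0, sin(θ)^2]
Non-zero Christoffel symbols (Γ^k_{ij} = Γ^k_{ji}):
Γ^θ_{φ φ} = -sin(2*θ)/2
Γ^φ_{θ φ} = 1/tan(θ)
R^θ_{φ θ φ} = ∂_θ Γ^θ_{φ φ} - ∂_φ Γ^θ_{φ θ} + Γ^θ_{θ m} Γ^m_{φ φ} - Γ^θ_{φ m} Γ^m_{φ θ}
  = (-cos(2*θ)) - (0) + (0) - (-cos(θ)^2) = sin(θ)^2
R^φ_{φ φ φ} = 0 (a repeated index in an antisymmetric pair)
R_{φφ} = R^θ_{φ θ φ} + R^φ_{φ φ φ} = (sin(θ)^2) + (0) = sin(θ)^2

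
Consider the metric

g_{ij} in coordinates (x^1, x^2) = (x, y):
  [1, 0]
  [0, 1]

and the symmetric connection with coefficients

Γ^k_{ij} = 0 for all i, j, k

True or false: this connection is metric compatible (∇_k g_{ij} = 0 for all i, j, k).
Using ∇_k g_{ij} = ∂_k g_{ij} - Γ^m_{ki} g_{mj} - Γ^m_{kj} g_{im}:
e.g. ∇_y g_{yy} = (0) - (0) - (0) = 0
Every component ∇_k g_{ij} vanishes: the connection is metric compatible.
True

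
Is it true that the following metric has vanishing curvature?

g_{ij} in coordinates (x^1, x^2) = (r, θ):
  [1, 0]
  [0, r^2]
Non-zero Christoffel symbols:
Γ^r_{θ θ} = -r
Γ^θ_{r θ} = 1/r
Ricci tensor: R_{rr} = 0, R_{rθ} = 0, R_{θθ} = 0
All R_{ij} vanish; in 2 dimensions the Riemann tensor is fully determined by the Ricci tensor, so R^i_{jkl} = 0: the metric is flat (curvilinear coordinates on flat space).
Yes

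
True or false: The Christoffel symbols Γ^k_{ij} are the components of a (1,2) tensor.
Under a change of coordinates Γ picks up an inhomogeneous term ∂²x/∂x'∂x'; e.g. Γ = 0 in Cartesian coordinates but Γ^r_{θθ} = -r in polar coordinates on the same flat plane.
False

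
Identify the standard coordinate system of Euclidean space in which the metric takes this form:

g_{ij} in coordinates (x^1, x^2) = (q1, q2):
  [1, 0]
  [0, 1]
All components are constant and the metric is the identity, i.e. orthonormal rectilinear coordinates.
Cartesian (2D) coordinates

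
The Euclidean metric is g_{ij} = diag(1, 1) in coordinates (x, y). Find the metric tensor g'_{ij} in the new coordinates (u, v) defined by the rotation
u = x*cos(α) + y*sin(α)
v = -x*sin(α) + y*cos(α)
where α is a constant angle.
Invert the transformation: x = u*cos(α) - v*sin(α), y = u*sin(α) + v*cos(α)
g'_{ij} = (∂x^k/∂x'^i)(∂x^l/∂x'^j) g_{kl}; with g_{kl} = δ_{kl} this is Σ_k (∂x^k/∂x'^i)(∂x^k/∂x'^j).
Jacobian: ∂x/∂u = cos(α), ∂x/∂v = -sin(α), ∂y/∂u = sin(α), ∂y/∂v = cos(α)
g'_{uu} = (cos(α))(cos(α)) + (sin(α))(sin(α)) = 1
g'_{uv} = (cos(α))(-sin(α)) + (sin(α))(cos(α)) = 0
g'_{vv} = (-sin(α))(-sin(α)) + (cos(α))(cos(α)) = 1
g'_{ij} = diag(1, 1)
The Euclidean metric is invariant under rotations.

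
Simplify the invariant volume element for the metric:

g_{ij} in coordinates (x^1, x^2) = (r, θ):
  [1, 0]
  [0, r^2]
det(g) = r^2
√|det(g)| = r
Volume element: dV = r dr dθ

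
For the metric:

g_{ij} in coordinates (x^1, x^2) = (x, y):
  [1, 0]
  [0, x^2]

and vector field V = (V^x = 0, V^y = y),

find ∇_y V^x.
Non-zero Christoffel symbols:
Γ^x_{y y} = -x
Γ^y_{x y} = 1/x
∇_y V^x = ∂_y V^x + Γ^x_{y j} V^j
  = (0) + (0)(0) + (-x)(y)
  = -x*y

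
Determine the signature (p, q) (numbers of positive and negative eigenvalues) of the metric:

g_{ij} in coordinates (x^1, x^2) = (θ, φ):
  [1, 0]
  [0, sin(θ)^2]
The metric is diagonal, so its eigenvalues are the diagonal entries: 1, sin(θ)^2 (at a generic point, where coordinate-dependent entries are positive).
2 positive, 0 negative.
(2, 0) - Riemannian (positive definite)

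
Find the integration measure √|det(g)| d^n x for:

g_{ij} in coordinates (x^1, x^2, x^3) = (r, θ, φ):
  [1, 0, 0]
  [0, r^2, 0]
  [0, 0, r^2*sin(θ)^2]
det(g) = r^4*sin(θ)^2
√|det(g)| = r^2*sin(θ) (taking 0 < θ < π so that |sin(θ)| = sin(θ))
Volume element: dV = r^2*sin(θ) dr dθ dφ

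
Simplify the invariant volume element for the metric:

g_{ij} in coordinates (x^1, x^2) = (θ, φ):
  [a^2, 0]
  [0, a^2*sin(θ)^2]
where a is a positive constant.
det(g) = a^4*sin(θ)^2
√|det(g)| = a^2*sin(θ) (taking 0 < θ < π so that |sin(θ)| = sin(θ))
Volume element: dV = a^2*sin(θ) dθ dφ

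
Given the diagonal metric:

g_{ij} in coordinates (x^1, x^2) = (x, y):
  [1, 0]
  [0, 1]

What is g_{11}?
With x^1 = x, x^2 = y, g_{11} = g_{xx} is the row-1, column-1 entry of the matrix.
g_{11} = 1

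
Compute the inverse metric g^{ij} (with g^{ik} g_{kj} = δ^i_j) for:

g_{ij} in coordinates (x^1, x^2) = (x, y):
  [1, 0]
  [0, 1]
The metric is diagonal, so g^{ij} is diagonal with entries 1/g_{ii}: diag(1, 1).
g^{ij}:
  [1, 0]
  [0, 1]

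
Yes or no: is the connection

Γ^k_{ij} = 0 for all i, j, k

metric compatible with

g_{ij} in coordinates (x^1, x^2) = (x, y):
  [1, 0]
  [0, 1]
Using ∇_k g_{ij} = ∂_k g_{ij} - Γ^m_{ki} g_{mj} - Γ^m_{kj} g_{im}:
e.g. ∇_x g_{xy} = (0) - (0) - (0) = 0
Every component ∇_k g_{ij} vanishes: the connection is metric compatible.
Yes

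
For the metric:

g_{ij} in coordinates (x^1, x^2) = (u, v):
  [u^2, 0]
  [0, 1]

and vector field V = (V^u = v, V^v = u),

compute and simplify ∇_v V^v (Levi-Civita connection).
Non-zero Christoffel symbols:
Γ^u_{u u} = 1/u
∇_v V^v = ∂_v V^v + Γ^v_{v j} V^j
  = (0) + (0)(v) + (0)(u)
  = 0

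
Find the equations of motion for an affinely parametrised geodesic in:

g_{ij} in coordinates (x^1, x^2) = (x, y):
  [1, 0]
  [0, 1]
Geodesic equation: d^2x^k/dλ^2 + Γ^k_{ij} (dx^i/dλ)(dx^j/dλ) = 0.
All Christoffel symbols vanish, so the geodesics are straight lines:
d^2x/dλ^2 = 0
d^2y/dλ^2 = 0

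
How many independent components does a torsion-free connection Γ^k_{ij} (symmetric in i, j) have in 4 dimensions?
Γ^k_{ij} has n choices for the upper index and n(n+1)/2 independent symmetric lower index pairs.
Total = 4 × 4×5/2 = 4 × 10 = 40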